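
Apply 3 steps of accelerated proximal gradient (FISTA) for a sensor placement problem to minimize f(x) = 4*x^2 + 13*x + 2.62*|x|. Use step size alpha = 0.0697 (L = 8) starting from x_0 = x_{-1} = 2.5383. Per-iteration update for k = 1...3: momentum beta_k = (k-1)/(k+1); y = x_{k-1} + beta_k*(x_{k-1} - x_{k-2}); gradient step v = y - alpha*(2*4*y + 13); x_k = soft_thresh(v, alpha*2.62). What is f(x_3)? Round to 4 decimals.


FISTA on f(x) = 4*x^2 + 13*x + 2.62*|x|
L = 8, alpha = 0.0697
Iteration 1: beta = 0.0, y = 2.5383 + 0.0*(2.5383 - 2.5383) = 2.5383
  grad(y) = 33.3064, v = y - alpha*grad = 0.2168
  prox(v) = soft_thresh(0.2168, 0.1826) = 0.0342
Iteration 2: beta = 0.3333, y = 0.0342 + 0.3333*(0.0342 - 2.5383) = -0.8005
  grad(y) = 6.5963, v = y - alpha*grad = -1.2602
  prox(v) = soft_thresh(-1.2602, 0.1826) = -1.0776
Iteration 3: beta = 0.5, y = -1.0776 + 0.5*(-1.0776 - 0.0342) = -1.6335
  grad(y) = -0.0682, v = y - alpha*grad = -1.6288
  prox(v) = soft_thresh(-1.6288, 0.1826) = -1.4462
f(x_3) = 4*(-1.4462)^2 + 13*(-1.4462) + 2.62*|-1.4462| = -6.6456


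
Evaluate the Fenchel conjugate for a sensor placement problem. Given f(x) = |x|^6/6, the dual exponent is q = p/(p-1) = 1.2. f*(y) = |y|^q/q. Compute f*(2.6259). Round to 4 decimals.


The conjugate exponent q satisfies 1/p + 1/q = 1.
p = 6, so q = 6/(6 - 1) = 1.2
|y|^q = 2.6259^1.2 = 3.1852
f*(2.6259) = 3.1852 / 1.2 = 2.6543


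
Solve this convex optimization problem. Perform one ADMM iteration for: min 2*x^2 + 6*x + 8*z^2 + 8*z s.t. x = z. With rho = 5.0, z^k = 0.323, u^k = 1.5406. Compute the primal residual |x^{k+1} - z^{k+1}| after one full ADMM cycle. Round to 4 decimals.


ADMM iteration with rho = 5.0, z^k = 0.323, u^k = 1.5406
Step 1: x-update.
Minimize 2*x^2 + 6*x + (5.0/2)*(x - 0.323 + 1.5406)^2
FOC: (2*2 + 5.0)*x = -6 + 5.0*(0.323 - 1.5406)
x^{k+1} = -1.3431
Step 2: z-update.
Minimize 8*z^2 + 8*z + (5.0/2)*(-1.3431 - z + 1.5406)^2
FOC: (2*8 + 5.0)*z = -8 + 5.0*(-1.3431 + 1.5406)
z^{k+1} = -0.3339
Step 3: u-update.
u^{k+1} = 1.5406 - 1.3431 + 0.3339 = 0.5314
Step 4: Primal residual = |-1.3431 + 0.3339| = 1.0092


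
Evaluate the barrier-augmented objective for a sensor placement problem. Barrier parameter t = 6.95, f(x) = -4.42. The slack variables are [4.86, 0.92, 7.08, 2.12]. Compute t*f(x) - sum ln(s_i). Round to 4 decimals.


Step 1: Compute log-barrier.
ln values: [1.581, -0.0834, 1.9573, 0.7514]
phi = -(1.581 - 0.0834 + 1.9573 + 0.7514) = -4.2063
Step 2: Compute augmented objective.
t*f(x) = 6.95*-4.42 = -30.719
Total = -30.719 - 4.2063 = -34.9253


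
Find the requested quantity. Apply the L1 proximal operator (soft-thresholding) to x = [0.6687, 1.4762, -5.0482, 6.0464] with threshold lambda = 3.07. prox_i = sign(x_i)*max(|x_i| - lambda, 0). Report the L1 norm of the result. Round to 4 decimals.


Soft-thresholding with lambda = 3.07:
prox(0.6687) = sign(0.6687)*max(|0.6687| - 3.07, 0) = 0.0
prox(1.4762) = sign(1.4762)*max(|1.4762| - 3.07, 0) = 0.0
prox(-5.0482) = sign(-5.0482)*max(|-5.0482| - 3.07, 0) = -1.9782
prox(6.0464) = sign(6.0464)*max(|6.0464| - 3.07, 0) = 2.9764
prox(x) = [0.0, 0.0, -1.9782, 2.9764]
||prox(x)||_1 = 0.0 + 0.0 + 1.9782 + 2.9764 = 4.9546


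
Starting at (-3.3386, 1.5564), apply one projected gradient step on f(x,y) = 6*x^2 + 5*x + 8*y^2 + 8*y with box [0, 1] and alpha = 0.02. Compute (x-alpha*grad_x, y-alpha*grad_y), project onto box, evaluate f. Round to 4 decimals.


Step 1: Compute gradient at (-3.3386, 1.5564).
grad_x = 2*6*-3.3386 + 5 = -35.0632
grad_y = 2*8*1.5564 + 8 = 32.9024
Step 2: Gradient step.
x_raw = -3.3386 - 0.02*-35.0632 = -2.6373
y_raw = 1.5564 - 0.02*32.9024 = 0.8984
Step 3: Project onto [0, 1].
x_proj = clip(-2.6373) = 0.0
y_proj = clip(0.8984) = 0.8984
Step 4: Evaluate f.
f(0.0, 0.8984) = 13.6431


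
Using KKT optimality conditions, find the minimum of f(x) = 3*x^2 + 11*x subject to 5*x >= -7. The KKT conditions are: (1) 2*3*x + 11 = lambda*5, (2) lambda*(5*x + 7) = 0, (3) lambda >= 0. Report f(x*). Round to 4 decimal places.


Step 1: Try lambda = 0 (constraint inactive).
x_unc = -11/(2*3) = -1.8333
Check: 5*-1.8333 = -9.1665 < -7 -- violated!
Step 2: Constraint must be active: 5*x = -7
x* = -7/5 = -1.4
lambda = (2*3*(-1.4) + 11)/5 = 0.52
Step 3: Compute optimal value.
f(x*) = 3*(-1.4)^2 + 11*(-1.4) = -9.52


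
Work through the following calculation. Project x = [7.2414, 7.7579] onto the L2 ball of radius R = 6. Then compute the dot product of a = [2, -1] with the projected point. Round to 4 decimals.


Step 1: Compute ||x|| (intermediates to 6 decimals).
||x|| = sqrt(7.2414^2 + 7.7579^2) = 10.612393
Step 2: Project.
Since ||x|| > R, scale = R/||x|| = 6/10.612393 = 0.565377, proj(x) = scale * x
proj(x) = [4.094121, 4.386138]
Step 3: Dot product.
a^T * proj(x) = 2*4.094121 - 1*4.386138 = 3.8021


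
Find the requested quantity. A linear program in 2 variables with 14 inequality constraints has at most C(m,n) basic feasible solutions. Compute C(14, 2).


Each vertex corresponds to some choice of n active constraints out of m, so the number of vertices is at most C(m, n) = m! / (n!(m-n)!).
m = 14, n = 2
Numerator: 14 * 13
Denominator: 2! = 2
C(14, 2) = 91


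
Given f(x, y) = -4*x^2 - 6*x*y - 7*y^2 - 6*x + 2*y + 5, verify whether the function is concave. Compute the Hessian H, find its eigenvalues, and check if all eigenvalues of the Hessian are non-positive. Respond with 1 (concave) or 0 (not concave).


The Hessian of f(x,y) = -4*x^2 - 6*x*y - 7*y^2 - 6*x + 2*y + 5 is:
H = [[-8, -6], [-6, -14]]
Trace = -8 - 14 = -22
Determinant = -8*-14 - (-6)^2 = 76
Discriminant = (-22)^2 - 4*76 = 180.0
Eigenvalues: lambda_1 = -17.7082, lambda_2 = -4.2918
The function is concave.

1


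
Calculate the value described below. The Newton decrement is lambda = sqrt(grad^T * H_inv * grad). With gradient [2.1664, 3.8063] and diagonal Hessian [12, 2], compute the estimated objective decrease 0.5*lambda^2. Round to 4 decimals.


Step 1: H is diagonal, so H^(-1) * g = [0.1805, 1.9032].
Step 2: g^T H^(-1) g = sum_i g_i^2 / H_ii
  = (2.1664)^2/12 + (3.8063)^2/2
  = 0.3911 + 7.244 = 7.6351
Step 3: Objective decrease = 0.5 * g^T H^(-1) g = 3.8175


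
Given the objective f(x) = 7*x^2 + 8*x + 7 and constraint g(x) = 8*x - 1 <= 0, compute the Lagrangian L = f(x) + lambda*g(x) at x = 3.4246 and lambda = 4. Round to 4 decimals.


Step 1: Evaluate f(x).
f(3.4246) = 7*3.4246^2 + 8*3.4246 + 7 = 116.492
Step 2: Evaluate g(x).
g(3.4246) = 8*3.4246 - 1 = 26.3968
Step 3: Compute Lagrangian.
L = 116.492 + 4*26.3968 = 222.0792


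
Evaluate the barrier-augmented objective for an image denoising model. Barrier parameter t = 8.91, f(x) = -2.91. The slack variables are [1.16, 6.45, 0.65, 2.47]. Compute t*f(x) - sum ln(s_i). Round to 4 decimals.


Step 1: Compute log-barrier.
ln values: [0.1484, 1.8641, -0.4308, 0.9042]
phi = -(0.1484 + 1.8641 - 0.4308 + 0.9042) = -2.4859
Step 2: Compute augmented objective.
t*f(x) = 8.91*-2.91 = -25.9281
Total = -25.9281 - 2.4859 = -28.414


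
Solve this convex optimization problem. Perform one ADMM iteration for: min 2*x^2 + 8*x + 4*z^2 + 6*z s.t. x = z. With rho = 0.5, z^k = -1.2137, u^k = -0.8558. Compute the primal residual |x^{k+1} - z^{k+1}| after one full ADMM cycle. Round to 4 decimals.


ADMM iteration with rho = 0.5, z^k = -1.2137, u^k = -0.8558
Step 1: x-update.
Minimize 2*x^2 + 8*x + (0.5/2)*(x + 1.2137 - 0.8558)^2
FOC: (2*2 + 0.5)*x = -8 + 0.5*(-1.2137 + 0.8558)
x^{k+1} = -1.8175
Step 2: z-update.
Minimize 4*z^2 + 6*z + (0.5/2)*(-1.8175 - z - 0.8558)^2
FOC: (2*4 + 0.5)*z = -6 + 0.5*(-1.8175 - 0.8558)
z^{k+1} = -0.8631
Step 3: u-update.
u^{k+1} = -0.8558 - 1.8175 + 0.8631 = -1.8102
Step 4: Primal residual = |-1.8175 + 0.8631| = 0.9544


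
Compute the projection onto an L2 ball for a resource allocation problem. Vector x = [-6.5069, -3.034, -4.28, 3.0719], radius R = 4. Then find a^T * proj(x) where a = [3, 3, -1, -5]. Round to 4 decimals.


Step 1: Compute ||x|| (intermediates to 6 decimals).
||x|| = sqrt((-6.5069)^2 + (-3.034)^2 + (-4.28)^2 + 3.0719^2) = 8.905048
Step 2: Project.
Since ||x|| > R, scale = R/||x|| = 4/8.905048 = 0.449183, proj(x) = scale * x
proj(x) = [-2.922789, -1.362821, -1.922503, 1.379845]
Step 3: Dot product.
a^T * proj(x) = 3*(-2.922789) + 3*(-1.362821) - 1*(-1.922503) - 5*1.379845 = -17.8336


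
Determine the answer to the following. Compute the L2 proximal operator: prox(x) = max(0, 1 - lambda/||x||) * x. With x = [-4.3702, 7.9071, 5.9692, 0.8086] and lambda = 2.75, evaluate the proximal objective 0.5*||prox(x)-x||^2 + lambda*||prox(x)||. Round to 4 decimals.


Step 1: Compute ||x||.
||x|| = 10.8585
Step 2: Compute scaling factor.
scale = max(0, 1 - 2.75/10.8585) = 0.7467
Step 3: prox(x) = [-3.2634, 5.9046, 4.4574, 0.6038]
||prox(x)|| = 8.1085
Step 4: Proximal objective.
0.5*||prox-x||^2 = 3.7813
lambda*||prox|| = 22.2984
Total = 26.0795


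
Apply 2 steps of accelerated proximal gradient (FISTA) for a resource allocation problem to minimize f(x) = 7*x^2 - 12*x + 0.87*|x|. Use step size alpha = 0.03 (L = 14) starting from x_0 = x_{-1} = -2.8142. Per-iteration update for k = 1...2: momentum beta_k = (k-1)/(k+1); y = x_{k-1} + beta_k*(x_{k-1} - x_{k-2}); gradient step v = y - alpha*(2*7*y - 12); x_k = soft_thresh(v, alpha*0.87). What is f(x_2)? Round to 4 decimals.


FISTA on f(x) = 7*x^2 - 12*x + 0.87*|x|
L = 14, alpha = 0.03
Iteration 1: beta = 0.0, y = -2.8142 + 0.0*(-2.8142 + 2.8142) = -2.8142
  grad(y) = -51.3988, v = y - alpha*grad = -1.2722
  prox(v) = soft_thresh(-1.2722, 0.0261) = -1.2461
Iteration 2: beta = 0.3333, y = -1.2461 + 0.3333*(-1.2461 + 2.8142) = -0.7234
  grad(y) = -22.1283, v = y - alpha*grad = -0.0596
  prox(v) = soft_thresh(-0.0596, 0.0261) = -0.0335
f(x_2) = 7*(-0.0335)^2 - 12*(-0.0335) + 0.87*|-0.0335| = 0.439


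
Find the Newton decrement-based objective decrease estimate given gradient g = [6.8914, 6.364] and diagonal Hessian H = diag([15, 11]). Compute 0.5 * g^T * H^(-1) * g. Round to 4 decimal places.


Step 1: H is diagonal, so H^(-1) * g = [0.4594, 0.5785].
Step 2: g^T H^(-1) g = sum_i g_i^2 / H_ii
  = (6.8914)^2/15 + (6.364)^2/11
  = 3.1661 + 3.6819 = 6.848
Step 3: Objective decrease = 0.5 * g^T H^(-1) g = 3.424


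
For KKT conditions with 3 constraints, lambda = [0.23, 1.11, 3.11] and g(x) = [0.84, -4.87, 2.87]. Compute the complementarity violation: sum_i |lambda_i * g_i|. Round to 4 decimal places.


KKT complementary slackness check:
lambda_1 * g_1 = 0.23 * 0.84 = 0.1932
lambda_2 * g_2 = 1.11 * -4.87 = -5.4057
lambda_3 * g_3 = 3.11 * 2.87 = 8.9257
Total violation = 0.1932 + 5.4057 + 8.9257 = 14.5246


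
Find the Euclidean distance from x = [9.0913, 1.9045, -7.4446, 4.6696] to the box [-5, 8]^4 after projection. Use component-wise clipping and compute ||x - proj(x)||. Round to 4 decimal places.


Project each component onto [-5, 8].
clip(9.0913) = 8.0, clip(1.9045) = 1.9045, clip(-7.4446) = -5.0, clip(4.6696) = 4.6696
Projection = [8.0, 1.9045, -5.0, 4.6696]
Squared diffs: [1.1909, 0.0, 5.9761, 0.0]
Distance = sqrt(7.167) = 2.6771


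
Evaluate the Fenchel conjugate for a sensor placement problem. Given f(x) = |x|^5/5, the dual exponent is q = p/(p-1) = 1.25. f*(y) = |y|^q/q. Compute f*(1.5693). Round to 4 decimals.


The conjugate exponent q satisfies 1/p + 1/q = 1.
p = 5, so q = 5/(5 - 1) = 1.25
|y|^q = 1.5693^1.25 = 1.7564
f*(1.5693) = 1.7564 / 1.25 = 1.4051


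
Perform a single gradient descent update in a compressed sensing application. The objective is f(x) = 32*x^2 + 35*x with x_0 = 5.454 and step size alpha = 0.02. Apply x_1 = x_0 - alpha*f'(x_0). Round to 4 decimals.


We compute the gradient at x_0 and apply the update.
f'(x) = 64*x + 35
f'(5.454) = 64*5.454 + 35 = 384.056
x_1 = 5.454 - 0.02*384.056 = -2.2271


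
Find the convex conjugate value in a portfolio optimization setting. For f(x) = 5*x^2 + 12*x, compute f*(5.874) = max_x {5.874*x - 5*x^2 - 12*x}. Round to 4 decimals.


f*(y) = sup_x {y*x - a*x^2 - b*x} = sup_x {(y-b)*x - a*x^2}
FOC: (y - b) - 2a*x = 0 => x* = (y - b)/(2a)
x* = (5.874 - 12)/(2*5) = -0.6126
f*(5.874) = (y-b)^2/(4a) = (5.874 - 12)^2/(4*5)
= 37.5279/20 = 1.8764


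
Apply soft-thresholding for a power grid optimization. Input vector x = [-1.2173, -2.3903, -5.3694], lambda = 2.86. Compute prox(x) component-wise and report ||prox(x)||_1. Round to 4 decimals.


Soft-thresholding with lambda = 2.86:
prox(-1.2173) = sign(-1.2173)*max(|-1.2173| - 2.86, 0) = 0.0
prox(-2.3903) = sign(-2.3903)*max(|-2.3903| - 2.86, 0) = 0.0
prox(-5.3694) = sign(-5.3694)*max(|-5.3694| - 2.86, 0) = -2.5094
prox(x) = [0.0, 0.0, -2.5094]
||prox(x)||_1 = 0.0 + 0.0 + 2.5094 = 2.5094


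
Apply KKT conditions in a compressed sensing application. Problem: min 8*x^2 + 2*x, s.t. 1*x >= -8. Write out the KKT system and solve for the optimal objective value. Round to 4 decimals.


Step 1: Try lambda = 0 (constraint inactive).
Stationarity: 2*8*x + 2 = 0
x* = -2/(2*8) = -0.125
Check constraint: 1*-0.125 = -0.125 >= -8 -- satisfied.
Step 2: Compute optimal value.
f(x*) = 8*(-0.125)^2 + 2*(-0.125) = -0.125


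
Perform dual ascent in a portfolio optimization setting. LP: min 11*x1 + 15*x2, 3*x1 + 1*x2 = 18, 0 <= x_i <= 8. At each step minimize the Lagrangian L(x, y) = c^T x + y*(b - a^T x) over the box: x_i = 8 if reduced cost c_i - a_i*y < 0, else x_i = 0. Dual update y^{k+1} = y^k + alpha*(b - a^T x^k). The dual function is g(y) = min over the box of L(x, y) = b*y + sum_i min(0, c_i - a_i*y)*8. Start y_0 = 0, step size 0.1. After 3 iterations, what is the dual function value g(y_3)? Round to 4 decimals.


Dual ascent for LP: min 11*x1 + 15*x2, 3*x1 + 1*x2 = 18, 0 <= x_i <= 8
Step 1: y^k = 0.0, reduced costs: (11.0, 15.0)
  x^k = (0.0, 0.0), subgradient = b - a^T x = 18.0
  y^{k+1} = 0.0 + 0.1*18.0 = 1.8
Step 2: y^k = 1.8, reduced costs: (5.6, 13.2)
  x^k = (0.0, 0.0), subgradient = b - a^T x = 18.0
  y^{k+1} = 1.8 + 0.1*18.0 = 3.6
Step 3: y^k = 3.6, reduced costs: (0.2, 11.4)
  x^k = (0.0, 0.0), subgradient = b - a^T x = 18.0
  y^{k+1} = 3.6 + 0.1*18.0 = 5.4
Dual objective at y_3 = 5.4: reduced costs (-5.2, 9.6), box minimizer x = (8.0, 0.0)
g(y_3) = b*y + (c1 - a1*y)*x1 + (c2 - a2*y)*x2 = 18*5.4 + (-5.2)*8.0 + 9.6*0.0 = 97.2 - 41.6 + 0.0 = 55.6


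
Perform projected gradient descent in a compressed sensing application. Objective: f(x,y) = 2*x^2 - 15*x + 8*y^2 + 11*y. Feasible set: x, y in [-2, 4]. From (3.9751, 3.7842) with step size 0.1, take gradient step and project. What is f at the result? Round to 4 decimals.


Step 1: Compute gradient at (3.9751, 3.7842).
grad_x = 2*2*3.9751 - 15 = 0.9004
grad_y = 2*8*3.7842 + 11 = 71.5472
Step 2: Gradient step.
x_raw = 3.9751 - 0.1*0.9004 = 3.8851
y_raw = 3.7842 - 0.1*71.5472 = -3.3705
Step 3: Project onto [-2, 4].
x_proj = clip(3.8851) = 3.8851
y_proj = clip(-3.3705) = -2.0
Step 4: Evaluate f.
f(3.8851, -2.0) = -18.0885


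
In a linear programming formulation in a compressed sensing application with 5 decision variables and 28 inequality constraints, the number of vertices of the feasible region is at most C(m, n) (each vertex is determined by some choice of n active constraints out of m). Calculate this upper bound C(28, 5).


Each vertex corresponds to some choice of n active constraints out of m, so the number of vertices is at most C(m, n) = m! / (n!(m-n)!).
m = 28, n = 5
Numerator: 28 * 27 * 26 * 25 * 24
Denominator: 5! = 120
C(28, 5) = 98280


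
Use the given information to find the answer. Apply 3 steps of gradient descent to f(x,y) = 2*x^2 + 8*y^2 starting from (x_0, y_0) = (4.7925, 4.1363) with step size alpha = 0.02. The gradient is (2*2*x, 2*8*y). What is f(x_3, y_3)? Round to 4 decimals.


Gradient descent on f(x,y) = 2*x^2 + 8*y^2.
Starting point: (4.7925, 4.1363), alpha = 0.02
Step 1: grad_x = 2*2*4.7925 = 19.17, grad_y = 2*8*4.1363 = 66.1808
  x_1 = 4.7925 - 0.02*19.17 = 4.4091
  y_1 = 4.1363 - 0.02*66.1808 = 2.8127
Step 2: grad_x = 2*2*4.4091 = 17.6364, grad_y = 2*8*2.8127 = 45.0029
  x_2 = 4.4091 - 0.02*17.6364 = 4.0564
  y_2 = 2.8127 - 0.02*45.0029 = 1.9126
Step 3: grad_x = 2*2*4.0564 = 16.2255, grad_y = 2*8*1.9126 = 30.602
  x_3 = 4.0564 - 0.02*16.2255 = 3.7319
  y_3 = 1.9126 - 0.02*30.602 = 1.3006
f(3.7319, 1.3006) = 2*3.7319^2 + 8*1.3006^2 = 41.3858


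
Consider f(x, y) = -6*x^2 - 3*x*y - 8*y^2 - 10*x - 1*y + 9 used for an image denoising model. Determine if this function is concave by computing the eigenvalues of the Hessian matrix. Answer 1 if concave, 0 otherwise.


The Hessian of f(x,y) = -6*x^2 - 3*x*y - 8*y^2 - 10*x - 1*y + 9 is:
H = [[-12, -3], [-3, -16]]
Trace = -12 - 16 = -28
Determinant = -12*-16 - (-3)^2 = 183
Discriminant = (-28)^2 - 4*183 = 52.0
Eigenvalues: lambda_1 = -17.6056, lambda_2 = -10.3944
The function is concave.

1


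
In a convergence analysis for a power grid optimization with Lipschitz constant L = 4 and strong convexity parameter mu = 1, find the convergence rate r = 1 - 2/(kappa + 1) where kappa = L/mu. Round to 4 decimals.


Step 1: Compute the condition number.
kappa = L/mu = 4/1 = 4.0
Step 2: Compute the convergence rate.
r = 1 - 2/(kappa + 1) = 1 - 2*mu/(L + mu) = (L - mu)/(L + mu) = 3/5 = 0.6


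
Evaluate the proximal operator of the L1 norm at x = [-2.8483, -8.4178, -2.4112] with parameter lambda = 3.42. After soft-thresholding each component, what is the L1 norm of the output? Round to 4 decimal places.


Soft-thresholding with lambda = 3.42:
prox(-2.8483) = sign(-2.8483)*max(|-2.8483| - 3.42, 0) = 0.0
prox(-8.4178) = sign(-8.4178)*max(|-8.4178| - 3.42, 0) = -4.9978
prox(-2.4112) = sign(-2.4112)*max(|-2.4112| - 3.42, 0) = 0.0
prox(x) = [0.0, -4.9978, 0.0]
||prox(x)||_1 = 0.0 + 4.9978 + 0.0 = 4.9978


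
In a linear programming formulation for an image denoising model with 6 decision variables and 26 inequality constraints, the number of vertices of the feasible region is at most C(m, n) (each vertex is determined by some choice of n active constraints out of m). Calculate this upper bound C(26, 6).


Each vertex corresponds to some choice of n active constraints out of m, so the number of vertices is at most C(m, n) = m! / (n!(m-n)!).
m = 26, n = 6
Numerator: 26 * 25 * 24 * 23 * 22 * 21
Denominator: 6! = 720
C(26, 6) = 230230


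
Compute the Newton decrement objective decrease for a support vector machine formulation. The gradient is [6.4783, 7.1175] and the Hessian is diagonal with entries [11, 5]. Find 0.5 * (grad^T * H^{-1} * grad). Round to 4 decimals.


Step 1: H is diagonal, so H^(-1) * g = [0.5889, 1.4235].
Step 2: g^T H^(-1) g = sum_i g_i^2 / H_ii
  = (6.4783)^2/11 + (7.1175)^2/5
  = 3.8153 + 10.1318 = 13.9471
Step 3: Objective decrease = 0.5 * g^T H^(-1) g = 6.9735


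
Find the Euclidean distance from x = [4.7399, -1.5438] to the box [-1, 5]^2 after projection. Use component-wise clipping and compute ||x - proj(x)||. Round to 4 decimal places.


Project each component onto [-1, 5].
clip(4.7399) = 4.7399, clip(-1.5438) = -1.0
Projection = [4.7399, -1.0]
Squared diffs: [0.0, 0.2957]
Distance = sqrt(0.2957) = 0.5438


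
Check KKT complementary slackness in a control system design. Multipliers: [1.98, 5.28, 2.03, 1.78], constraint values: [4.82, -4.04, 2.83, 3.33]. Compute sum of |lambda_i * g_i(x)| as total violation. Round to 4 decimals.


KKT complementary slackness check:
lambda_1 * g_1 = 1.98 * 4.82 = 9.5436
lambda_2 * g_2 = 5.28 * -4.04 = -21.3312
lambda_3 * g_3 = 2.03 * 2.83 = 5.7449
lambda_4 * g_4 = 1.78 * 3.33 = 5.9274
Total violation = 9.5436 + 21.3312 + 5.7449 + 5.9274 = 42.5471


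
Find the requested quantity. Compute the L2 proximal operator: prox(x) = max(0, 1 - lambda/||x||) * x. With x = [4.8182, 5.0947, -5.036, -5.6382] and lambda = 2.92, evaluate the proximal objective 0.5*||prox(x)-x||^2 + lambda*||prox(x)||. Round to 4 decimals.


Step 1: Compute ||x||.
||x|| = 10.3112
Step 2: Compute scaling factor.
scale = max(0, 1 - 2.92/10.3112) = 0.7168
Step 3: prox(x) = [3.4538, 3.652, -3.6099, -4.0415]
||prox(x)|| = 7.3912
Step 4: Proximal objective.
0.5*||prox-x||^2 = 4.2632
lambda*||prox|| = 21.5823
Total = 25.8456


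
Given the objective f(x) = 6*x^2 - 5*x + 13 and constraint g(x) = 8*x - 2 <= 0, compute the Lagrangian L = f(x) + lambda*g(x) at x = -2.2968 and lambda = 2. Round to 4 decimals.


Step 1: Evaluate f(x).
f(-2.2968) = 6*(-2.2968)^2 - 5*(-2.2968) + 13 = 56.1357
Step 2: Evaluate g(x).
g(-2.2968) = 8*-2.2968 - 2 = -20.3744
Step 3: Compute Lagrangian.
L = 56.1357 + 2*-20.3744 = 15.3869


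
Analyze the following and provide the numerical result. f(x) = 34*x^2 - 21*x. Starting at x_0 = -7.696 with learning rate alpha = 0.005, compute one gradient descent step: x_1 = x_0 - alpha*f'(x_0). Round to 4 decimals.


We compute the gradient at x_0 and apply the update.
f'(x) = 68*x - 21
f'(-7.696) = 68*-7.696 - 21 = -544.328
x_1 = -7.696 - 0.005*-544.328 = -4.9744


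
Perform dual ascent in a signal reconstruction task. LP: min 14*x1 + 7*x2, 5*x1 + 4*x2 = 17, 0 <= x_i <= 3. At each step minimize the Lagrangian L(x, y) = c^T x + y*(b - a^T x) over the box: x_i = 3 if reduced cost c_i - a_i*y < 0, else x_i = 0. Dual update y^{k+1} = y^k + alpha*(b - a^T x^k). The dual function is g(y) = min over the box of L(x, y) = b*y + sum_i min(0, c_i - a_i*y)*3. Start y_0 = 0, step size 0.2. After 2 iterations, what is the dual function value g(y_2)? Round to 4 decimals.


Dual ascent for LP: min 14*x1 + 7*x2, 5*x1 + 4*x2 = 17, 0 <= x_i <= 3
Step 1: y^k = 0.0, reduced costs: (14.0, 7.0)
  x^k = (0.0, 0.0), subgradient = b - a^T x = 17.0
  y^{k+1} = 0.0 + 0.2*17.0 = 3.4
Step 2: y^k = 3.4, reduced costs: (-3.0, -6.6)
  x^k = (3.0, 3.0), subgradient = b - a^T x = -10.0
  y^{k+1} = 3.4 + 0.2*-10.0 = 1.4
Dual objective at y_2 = 1.4: reduced costs (7.0, 1.4), box minimizer x = (0.0, 0.0)
g(y_2) = b*y + (c1 - a1*y)*x1 + (c2 - a2*y)*x2 = 17*1.4 + 7.0*0.0 + 1.4*0.0 = 23.8 + 0.0 + 0.0 = 23.8


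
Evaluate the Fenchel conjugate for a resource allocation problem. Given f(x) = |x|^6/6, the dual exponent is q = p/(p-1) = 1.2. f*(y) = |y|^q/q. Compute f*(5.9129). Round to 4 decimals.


The conjugate exponent q satisfies 1/p + 1/q = 1.
p = 6, so q = 6/(6 - 1) = 1.2
|y|^q = 5.9129^1.2 = 8.4365
f*(5.9129) = 8.4365 / 1.2 = 7.0304


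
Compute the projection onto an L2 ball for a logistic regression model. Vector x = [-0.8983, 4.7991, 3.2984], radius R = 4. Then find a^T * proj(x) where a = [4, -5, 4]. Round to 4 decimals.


Step 1: Compute ||x|| (intermediates to 6 decimals).
||x|| = sqrt((-0.8983)^2 + 4.7991^2 + 3.2984^2) = 5.892177
Step 2: Project.
Since ||x|| > R, scale = R/||x|| = 4/5.892177 = 0.678866, proj(x) = scale * x
proj(x) = [-0.609825, 3.257946, 2.239172]
Step 3: Dot product.
a^T * proj(x) = 4*(-0.609825) - 5*3.257946 + 4*2.239172 = -9.7723


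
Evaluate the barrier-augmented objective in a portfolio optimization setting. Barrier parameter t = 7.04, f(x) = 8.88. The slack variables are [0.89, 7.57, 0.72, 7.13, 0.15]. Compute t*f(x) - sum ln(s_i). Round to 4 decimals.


Step 1: Compute log-barrier.
ln values: [-0.1165, 2.0242, -0.3285, 1.9643, -1.8971]
phi = -(-0.1165 + 2.0242 - 0.3285 + 1.9643 - 1.8971) = -1.6463
Step 2: Compute augmented objective.
t*f(x) = 7.04*8.88 = 62.5152
Total = 62.5152 - 1.6463 = 60.8689


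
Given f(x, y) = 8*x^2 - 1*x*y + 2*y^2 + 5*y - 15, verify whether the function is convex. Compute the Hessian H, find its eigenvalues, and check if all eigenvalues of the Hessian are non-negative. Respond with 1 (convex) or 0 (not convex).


The Hessian of f(x,y) = 8*x^2 - 1*x*y + 2*y^2 + 5*y - 15 is:
H = [[16, -1], [-1, 4]]
Trace = 16 + 4 = 20
Determinant = 16*4 - (-1)^2 = 63
Discriminant = (20)^2 - 4*63 = 148.0
Eigenvalues: lambda_1 = 3.9172, lambda_2 = 16.0828
The function is convex.

1


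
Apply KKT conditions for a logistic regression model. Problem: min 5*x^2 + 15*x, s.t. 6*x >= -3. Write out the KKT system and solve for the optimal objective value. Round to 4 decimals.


Step 1: Try lambda = 0 (constraint inactive).
x_unc = -15/(2*5) = -1.5
Check: 6*-1.5 = -9.0 < -3 -- violated!
Step 2: Constraint must be active: 6*x = -3
x* = -3/6 = -0.5
lambda = (2*5*(-0.5) + 15)/6 = 1.6667
Step 3: Compute optimal value.
f(x*) = 5*(-0.5)^2 + 15*(-0.5) = -6.25


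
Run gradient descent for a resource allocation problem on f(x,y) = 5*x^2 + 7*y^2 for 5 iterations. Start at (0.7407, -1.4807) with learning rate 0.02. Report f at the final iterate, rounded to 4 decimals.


Gradient descent on f(x,y) = 5*x^2 + 7*y^2.
Starting point: (0.7407, -1.4807), alpha = 0.02
Step 1: grad_x = 2*5*0.7407 = 7.407, grad_y = 2*7*-1.4807 = -20.7298
  x_1 = 0.7407 - 0.02*7.407 = 0.5926
  y_1 = -1.4807 - 0.02*-20.7298 = -1.0661
Step 2: grad_x = 2*5*0.5926 = 5.9256, grad_y = 2*7*-1.0661 = -14.9255
  x_2 = 0.5926 - 0.02*5.9256 = 0.474
  y_2 = -1.0661 - 0.02*-14.9255 = -0.7676
Step 3: grad_x = 2*5*0.474 = 4.7405, grad_y = 2*7*-0.7676 = -10.7463
  x_3 = 0.474 - 0.02*4.7405 = 0.3792
  y_3 = -0.7676 - 0.02*-10.7463 = -0.5527
Step 4: grad_x = 2*5*0.3792 = 3.7924, grad_y = 2*7*-0.5527 = -7.7374
  x_4 = 0.3792 - 0.02*3.7924 = 0.3034
  y_4 = -0.5527 - 0.02*-7.7374 = -0.3979
Step 5: grad_x = 2*5*0.3034 = 3.0339, grad_y = 2*7*-0.3979 = -5.5709
  x_5 = 0.3034 - 0.02*3.0339 = 0.2427
  y_5 = -0.3979 - 0.02*-5.5709 = -0.2865
f(0.2427, -0.2865) = 5*0.2427^2 + 7*(-0.2865)^2 = 0.8691


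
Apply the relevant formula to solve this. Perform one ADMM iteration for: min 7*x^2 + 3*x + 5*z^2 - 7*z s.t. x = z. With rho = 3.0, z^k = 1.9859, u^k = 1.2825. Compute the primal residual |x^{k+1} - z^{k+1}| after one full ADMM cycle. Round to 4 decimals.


ADMM iteration with rho = 3.0, z^k = 1.9859, u^k = 1.2825
Step 1: x-update.
Minimize 7*x^2 + 3*x + (3.0/2)*(x - 1.9859 + 1.2825)^2
FOC: (2*7 + 3.0)*x = -3 + 3.0*(1.9859 - 1.2825)
x^{k+1} = -0.0523
Step 2: z-update.
Minimize 5*z^2 - 7*z + (3.0/2)*(-0.0523 - z + 1.2825)^2
FOC: (2*5 + 3.0)*z = 7 + 3.0*(-0.0523 + 1.2825)
z^{k+1} = 0.8223
Step 3: u-update.
u^{k+1} = 1.2825 - 0.0523 - 0.8223 = 0.4078
Step 4: Primal residual = |-0.0523 - 0.8223| = 0.8747


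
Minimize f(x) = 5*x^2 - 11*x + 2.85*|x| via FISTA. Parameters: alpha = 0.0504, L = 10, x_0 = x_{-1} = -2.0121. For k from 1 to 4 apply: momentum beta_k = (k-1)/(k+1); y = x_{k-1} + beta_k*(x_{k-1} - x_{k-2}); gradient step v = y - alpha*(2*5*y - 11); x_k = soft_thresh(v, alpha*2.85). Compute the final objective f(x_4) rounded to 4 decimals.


FISTA on f(x) = 5*x^2 - 11*x + 2.85*|x|
L = 10, alpha = 0.0504
Iteration 1: beta = 0.0, y = -2.0121 + 0.0*(-2.0121 + 2.0121) = -2.0121
  grad(y) = -31.121, v = y - alpha*grad = -0.4436
  prox(v) = soft_thresh(-0.4436, 0.1436) = -0.3
Iteration 2: beta = 0.3333, y = -0.3 + 0.3333*(-0.3 + 2.0121) = 0.2708
  grad(y) = -8.2925, v = y - alpha*grad = 0.6887
  prox(v) = soft_thresh(0.6887, 0.1436) = 0.5451
Iteration 3: beta = 0.5, y = 0.5451 + 0.5*(0.5451 + 0.3) = 0.9676
  grad(y) = -1.3244, v = y - alpha*grad = 1.0343
  prox(v) = soft_thresh(1.0343, 0.1436) = 0.8907
Iteration 4: beta = 0.6, y = 0.8907 + 0.6*(0.8907 - 0.5451) = 1.098
  grad(y) = -0.0196, v = y - alpha*grad = 1.099
  prox(v) = soft_thresh(1.099, 0.1436) = 0.9554
f(x_4) = 5*0.9554^2 - 11*0.9554 + 2.85*|0.9554| = -3.2226


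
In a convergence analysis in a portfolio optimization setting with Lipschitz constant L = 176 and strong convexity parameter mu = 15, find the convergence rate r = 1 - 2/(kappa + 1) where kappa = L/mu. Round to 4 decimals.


Step 1: Compute the condition number.
kappa = L/mu = 176/15 = 11.7333
Step 2: Compute the convergence rate.
r = 1 - 2/(kappa + 1) = 1 - 2*mu/(L + mu) = (L - mu)/(L + mu) = 161/191 = 0.8429


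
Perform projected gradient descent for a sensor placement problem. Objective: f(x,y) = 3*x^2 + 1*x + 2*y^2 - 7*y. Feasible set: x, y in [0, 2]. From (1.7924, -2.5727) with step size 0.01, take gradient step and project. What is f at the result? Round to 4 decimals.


Step 1: Compute gradient at (1.7924, -2.5727).
grad_x = 2*3*1.7924 + 1 = 11.7544
grad_y = 2*2*-2.5727 - 7 = -17.2908
Step 2: Gradient step.
x_raw = 1.7924 - 0.01*11.7544 = 1.6749
y_raw = -2.5727 - 0.01*-17.2908 = -2.3998
Step 3: Project onto [0, 2].
x_proj = clip(1.6749) = 1.6749
y_proj = clip(-2.3998) = 0.0
Step 4: Evaluate f.
f(1.6749, 0.0) = 10.0903


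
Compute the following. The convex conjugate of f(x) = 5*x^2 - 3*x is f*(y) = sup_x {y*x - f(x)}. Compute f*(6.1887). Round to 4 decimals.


f*(y) = sup_x {y*x - a*x^2 - b*x} = sup_x {(y-b)*x - a*x^2}
FOC: (y - b) - 2a*x = 0 => x* = (y - b)/(2a)
x* = (6.1887 + 3)/(2*5) = 0.9189
f*(6.1887) = (y-b)^2/(4a) = (6.1887 + 3)^2/(4*5)
= 84.4322/20 = 4.2216


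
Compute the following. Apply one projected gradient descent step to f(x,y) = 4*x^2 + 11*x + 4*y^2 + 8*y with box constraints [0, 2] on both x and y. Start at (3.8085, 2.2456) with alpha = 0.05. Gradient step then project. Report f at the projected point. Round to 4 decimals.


Step 1: Compute gradient at (3.8085, 2.2456).
grad_x = 2*4*3.8085 + 11 = 41.468
grad_y = 2*4*2.2456 + 8 = 25.9648
Step 2: Gradient step.
x_raw = 3.8085 - 0.05*41.468 = 1.7351
y_raw = 2.2456 - 0.05*25.9648 = 0.9474
Step 3: Project onto [0, 2].
x_proj = clip(1.7351) = 1.7351
y_proj = clip(0.9474) = 0.9474
Step 4: Evaluate f.
f(1.7351, 0.9474) = 42.2972


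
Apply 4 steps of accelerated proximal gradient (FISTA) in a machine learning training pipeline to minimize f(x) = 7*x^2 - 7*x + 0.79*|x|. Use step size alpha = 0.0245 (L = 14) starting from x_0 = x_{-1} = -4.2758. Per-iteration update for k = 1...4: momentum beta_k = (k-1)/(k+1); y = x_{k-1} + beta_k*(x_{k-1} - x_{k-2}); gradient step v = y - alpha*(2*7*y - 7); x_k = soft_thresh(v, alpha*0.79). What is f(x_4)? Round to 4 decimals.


FISTA on f(x) = 7*x^2 - 7*x + 0.79*|x|
L = 14, alpha = 0.0245
Iteration 1: beta = 0.0, y = -4.2758 + 0.0*(-4.2758 + 4.2758) = -4.2758
  grad(y) = -66.8612, v = y - alpha*grad = -2.6377
  prox(v) = soft_thresh(-2.6377, 0.0194) = -2.6183
Iteration 2: beta = 0.3333, y = -2.6183 + 0.3333*(-2.6183 + 4.2758) = -2.0659
  grad(y) = -35.9221, v = y - alpha*grad = -1.1858
  prox(v) = soft_thresh(-1.1858, 0.0194) = -1.1664
Iteration 3: beta = 0.5, y = -1.1664 + 0.5*(-1.1664 + 2.6183) = -0.4405
  grad(y) = -13.1663, v = y - alpha*grad = -0.1179
  prox(v) = soft_thresh(-0.1179, 0.0194) = -0.0985
Iteration 4: beta = 0.6, y = -0.0985 + 0.6*(-0.0985 + 1.1664) = 0.5422
  grad(y) = 0.591, v = y - alpha*grad = 0.5277
  prox(v) = soft_thresh(0.5277, 0.0194) = 0.5084
f(x_4) = 7*0.5084^2 - 7*0.5084 + 0.79*|0.5084| = -1.3479


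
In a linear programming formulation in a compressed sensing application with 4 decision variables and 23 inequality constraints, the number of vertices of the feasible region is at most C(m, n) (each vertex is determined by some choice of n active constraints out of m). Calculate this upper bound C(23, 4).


Each vertex corresponds to some choice of n active constraints out of m, so the number of vertices is at most C(m, n) = m! / (n!(m-n)!).
m = 23, n = 4
Numerator: 23 * 22 * 21 * 20
Denominator: 4! = 24
C(23, 4) = 8855


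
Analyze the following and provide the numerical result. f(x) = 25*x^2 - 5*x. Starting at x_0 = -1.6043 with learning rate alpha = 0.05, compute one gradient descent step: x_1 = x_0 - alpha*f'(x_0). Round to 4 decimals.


We compute the gradient at x_0 and apply the update.
f'(x) = 50*x - 5
f'(-1.6043) = 50*-1.6043 - 5 = -85.215
x_1 = -1.6043 - 0.05*-85.215 = 2.6565


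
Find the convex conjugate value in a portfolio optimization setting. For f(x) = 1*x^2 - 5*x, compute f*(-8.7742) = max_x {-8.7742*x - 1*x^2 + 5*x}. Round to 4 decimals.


f*(y) = sup_x {y*x - a*x^2 - b*x} = sup_x {(y-b)*x - a*x^2}
FOC: (y - b) - 2a*x = 0 => x* = (y - b)/(2a)
x* = (-8.7742 + 5)/(2*1) = -1.8871
f*(-8.7742) = (y-b)^2/(4a) = (-8.7742 + 5)^2/(4*1)
= 14.2446/4 = 3.5611


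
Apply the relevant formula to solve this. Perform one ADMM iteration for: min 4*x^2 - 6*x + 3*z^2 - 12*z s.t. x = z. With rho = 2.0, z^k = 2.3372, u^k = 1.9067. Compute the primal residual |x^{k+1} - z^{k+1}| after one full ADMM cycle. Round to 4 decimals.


ADMM iteration with rho = 2.0, z^k = 2.3372, u^k = 1.9067
Step 1: x-update.
Minimize 4*x^2 - 6*x + (2.0/2)*(x - 2.3372 + 1.9067)^2
FOC: (2*4 + 2.0)*x = 6 + 2.0*(2.3372 - 1.9067)
x^{k+1} = 0.6861
Step 2: z-update.
Minimize 3*z^2 - 12*z + (2.0/2)*(0.6861 - z + 1.9067)^2
FOC: (2*3 + 2.0)*z = 12 + 2.0*(0.6861 + 1.9067)
z^{k+1} = 2.1482
Step 3: u-update.
u^{k+1} = 1.9067 + 0.6861 - 2.1482 = 0.4446
Step 4: Primal residual = |0.6861 - 2.1482| = 1.4621


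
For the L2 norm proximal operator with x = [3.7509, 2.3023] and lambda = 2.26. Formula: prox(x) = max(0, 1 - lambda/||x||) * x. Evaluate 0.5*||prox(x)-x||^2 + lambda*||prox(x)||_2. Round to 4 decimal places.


Step 1: Compute ||x||.
||x|| = 4.4011
Step 2: Compute scaling factor.
scale = max(0, 1 - 2.26/4.4011) = 0.4865
Step 3: prox(x) = [1.8248, 1.1201]
||prox(x)|| = 2.1411
Step 4: Proximal objective.
0.5*||prox-x||^2 = 2.5538
lambda*||prox|| = 4.8389
Total = 7.3927


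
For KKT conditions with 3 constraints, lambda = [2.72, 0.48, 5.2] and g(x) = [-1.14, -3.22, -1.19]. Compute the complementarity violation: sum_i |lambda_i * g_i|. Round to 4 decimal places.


KKT complementary slackness check:
lambda_1 * g_1 = 2.72 * -1.14 = -3.1008
lambda_2 * g_2 = 0.48 * -3.22 = -1.5456
lambda_3 * g_3 = 5.2 * -1.19 = -6.188
Total violation = 3.1008 + 1.5456 + 6.188 = 10.8344


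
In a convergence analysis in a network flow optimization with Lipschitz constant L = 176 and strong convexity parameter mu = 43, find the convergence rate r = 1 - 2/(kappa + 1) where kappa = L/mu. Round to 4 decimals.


Step 1: Compute the condition number.
kappa = L/mu = 176/43 = 4.093
Step 2: Compute the convergence rate.
r = 1 - 2/(kappa + 1) = 1 - 2*mu/(L + mu) = (L - mu)/(L + mu) = 133/219 = 0.6073


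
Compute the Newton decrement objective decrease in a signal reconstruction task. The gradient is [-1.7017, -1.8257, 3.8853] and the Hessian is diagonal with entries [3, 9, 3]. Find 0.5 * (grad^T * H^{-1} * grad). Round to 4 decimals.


Step 1: H is diagonal, so H^(-1) * g = [-0.5672, -0.2029, 1.2951].
Step 2: g^T H^(-1) g = sum_i g_i^2 / H_ii
  = (-1.7017)^2/3 + (-1.8257)^2/9 + (3.8853)^2/3
  = 0.9653 + 0.3704 + 5.0319 = 6.3675
Step 3: Objective decrease = 0.5 * g^T H^(-1) g = 3.1837


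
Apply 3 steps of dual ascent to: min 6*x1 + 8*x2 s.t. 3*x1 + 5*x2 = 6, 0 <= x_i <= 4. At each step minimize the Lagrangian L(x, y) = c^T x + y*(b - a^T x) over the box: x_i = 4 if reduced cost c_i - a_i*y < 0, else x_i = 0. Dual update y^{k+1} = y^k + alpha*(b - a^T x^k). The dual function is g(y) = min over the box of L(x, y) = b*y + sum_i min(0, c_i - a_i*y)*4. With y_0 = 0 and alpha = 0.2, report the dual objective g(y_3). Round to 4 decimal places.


Dual ascent for LP: min 6*x1 + 8*x2, 3*x1 + 5*x2 = 6, 0 <= x_i <= 4
Step 1: y^k = 0.0, reduced costs: (6.0, 8.0)
  x^k = (0.0, 0.0), subgradient = b - a^T x = 6.0
  y^{k+1} = 0.0 + 0.2*6.0 = 1.2
Step 2: y^k = 1.2, reduced costs: (2.4, 2.0)
  x^k = (0.0, 0.0), subgradient = b - a^T x = 6.0
  y^{k+1} = 1.2 + 0.2*6.0 = 2.4
Step 3: y^k = 2.4, reduced costs: (-1.2, -4.0)
  x^k = (4.0, 4.0), subgradient = b - a^T x = -26.0
  y^{k+1} = 2.4 + 0.2*-26.0 = -2.8
Dual objective at y_3 = -2.8: reduced costs (14.4, 22.0), box minimizer x = (0.0, 0.0)
g(y_3) = b*y + (c1 - a1*y)*x1 + (c2 - a2*y)*x2 = 6*(-2.8) + 14.4*0.0 + 22.0*0.0 = -16.8 + 0.0 + 0.0 = -16.8


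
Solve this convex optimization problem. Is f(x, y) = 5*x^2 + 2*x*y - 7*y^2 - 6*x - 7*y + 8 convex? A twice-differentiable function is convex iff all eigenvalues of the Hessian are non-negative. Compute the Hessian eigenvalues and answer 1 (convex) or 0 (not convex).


The Hessian of f(x,y) = 5*x^2 + 2*x*y - 7*y^2 - 6*x - 7*y + 8 is:
H = [[10, 2], [2, -14]]
Trace = 10 - 14 = -4
Determinant = 10*-14 - (2)^2 = -144
Discriminant = (-4)^2 - 4*-144 = 592.0
Eigenvalues: lambda_1 = -14.1655, lambda_2 = 10.1655
The function is not convex.

0


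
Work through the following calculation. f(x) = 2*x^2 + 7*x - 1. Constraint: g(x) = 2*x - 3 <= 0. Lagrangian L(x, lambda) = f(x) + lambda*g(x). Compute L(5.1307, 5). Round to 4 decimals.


Step 1: Evaluate f(x).
f(5.1307) = 2*5.1307^2 + 7*5.1307 - 1 = 87.5631
Step 2: Evaluate g(x).
g(5.1307) = 2*5.1307 - 3 = 7.2614
Step 3: Compute Lagrangian.
L = 87.5631 + 5*7.2614 = 123.8701


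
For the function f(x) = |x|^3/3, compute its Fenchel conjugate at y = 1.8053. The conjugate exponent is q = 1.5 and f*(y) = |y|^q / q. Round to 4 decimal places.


The conjugate exponent q satisfies 1/p + 1/q = 1.
p = 3, so q = 3/(3 - 1) = 1.5
|y|^q = 1.8053^1.5 = 2.4256
f*(1.8053) = 2.4256 / 1.5 = 1.6171


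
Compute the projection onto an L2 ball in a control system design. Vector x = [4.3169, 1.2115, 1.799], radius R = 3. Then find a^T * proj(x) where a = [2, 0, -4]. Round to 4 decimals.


Step 1: Compute ||x|| (intermediates to 6 decimals).
||x|| = sqrt(4.3169^2 + 1.2115^2 + 1.799^2) = 4.831124
Step 2: Project.
Since ||x|| > R, scale = R/||x|| = 3/4.831124 = 0.620974, proj(x) = scale * x
proj(x) = [2.680683, 0.75231, 1.117132]
Step 3: Dot product.
a^T * proj(x) = 2*2.680683 + 0*0.75231 - 4*1.117132 = 0.8928


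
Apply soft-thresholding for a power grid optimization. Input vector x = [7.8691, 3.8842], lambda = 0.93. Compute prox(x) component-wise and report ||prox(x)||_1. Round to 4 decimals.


Soft-thresholding with lambda = 0.93:
prox(7.8691) = sign(7.8691)*max(|7.8691| - 0.93, 0) = 6.9391
prox(3.8842) = sign(3.8842)*max(|3.8842| - 0.93, 0) = 2.9542
prox(x) = [6.9391, 2.9542]
||prox(x)||_1 = 6.9391 + 2.9542 = 9.8933


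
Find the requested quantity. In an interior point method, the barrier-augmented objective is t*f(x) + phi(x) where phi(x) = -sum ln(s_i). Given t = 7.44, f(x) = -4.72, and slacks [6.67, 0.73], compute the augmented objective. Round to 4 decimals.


Step 1: Compute log-barrier.
ln values: [1.8976, -0.3147]
phi = -(1.8976 - 0.3147) = -1.5829
Step 2: Compute augmented objective.
t*f(x) = 7.44*-4.72 = -35.1168
Total = -35.1168 - 1.5829 = -36.6997


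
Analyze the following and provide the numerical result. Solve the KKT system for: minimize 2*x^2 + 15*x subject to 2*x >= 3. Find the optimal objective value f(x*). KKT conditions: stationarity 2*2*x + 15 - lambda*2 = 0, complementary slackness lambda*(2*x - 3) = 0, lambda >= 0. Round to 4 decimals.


Step 1: Try lambda = 0 (constraint inactive).
x_unc = -15/(2*2) = -3.75
Check: 2*-3.75 = -7.5 < 3 -- violated!
Step 2: Constraint must be active: 2*x = 3
x* = 3/2 = 1.5
lambda = (2*2*1.5 + 15)/2 = 10.5
Step 3: Compute optimal value.
f(x*) = 2*1.5^2 + 15*1.5 = 27.0


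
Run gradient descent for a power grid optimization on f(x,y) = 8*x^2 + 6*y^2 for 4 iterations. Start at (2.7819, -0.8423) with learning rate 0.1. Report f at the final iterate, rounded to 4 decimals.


Gradient descent on f(x,y) = 8*x^2 + 6*y^2.
Starting point: (2.7819, -0.8423), alpha = 0.1
Step 1: grad_x = 2*8*2.7819 = 44.5104, grad_y = 2*6*-0.8423 = -10.1076
  x_1 = 2.7819 - 0.1*44.5104 = -1.6691
  y_1 = -0.8423 - 0.1*-10.1076 = 0.1685
Step 2: grad_x = 2*8*-1.6691 = -26.7062, grad_y = 2*6*0.1685 = 2.0215
  x_2 = -1.6691 - 0.1*-26.7062 = 1.0015
  y_2 = 0.1685 - 0.1*2.0215 = -0.0337
Step 3: grad_x = 2*8*1.0015 = 16.0237, grad_y = 2*6*-0.0337 = -0.4043
  x_3 = 1.0015 - 0.1*16.0237 = -0.6009
  y_3 = -0.0337 - 0.1*-0.4043 = 0.0067
Step 4: grad_x = 2*8*-0.6009 = -9.6142, grad_y = 2*6*0.0067 = 0.0809
  x_4 = -0.6009 - 0.1*-9.6142 = 0.3605
  y_4 = 0.0067 - 0.1*0.0809 = -0.0013
f(0.3605, -0.0013) = 8*0.3605^2 + 6*(-0.0013)^2 = 1.0399


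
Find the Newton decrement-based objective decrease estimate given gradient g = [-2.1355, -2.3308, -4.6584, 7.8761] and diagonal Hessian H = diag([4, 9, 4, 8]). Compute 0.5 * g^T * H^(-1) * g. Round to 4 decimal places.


Step 1: H is diagonal, so H^(-1) * g = [-0.5339, -0.259, -1.1646, 0.9845].
Step 2: g^T H^(-1) g = sum_i g_i^2 / H_ii
  = (-2.1355)^2/4 + (-2.3308)^2/9 + (-4.6584)^2/4 + (7.8761)^2/8
  = 1.1401 + 0.6036 + 5.4252 + 7.7541 = 14.923
Step 3: Objective decrease = 0.5 * g^T H^(-1) g = 7.4615


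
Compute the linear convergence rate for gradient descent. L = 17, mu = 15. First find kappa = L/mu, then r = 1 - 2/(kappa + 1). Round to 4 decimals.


Step 1: Compute the condition number.
kappa = L/mu = 17/15 = 1.1333
Step 2: Compute the convergence rate.
r = 1 - 2/(kappa + 1) = 1 - 2*mu/(L + mu) = (L - mu)/(L + mu) = 2/32 = 0.0625
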